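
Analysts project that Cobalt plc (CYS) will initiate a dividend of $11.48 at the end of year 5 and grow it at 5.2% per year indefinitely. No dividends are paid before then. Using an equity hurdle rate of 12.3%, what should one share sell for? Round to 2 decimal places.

Deferred-dividend DDM. At t=4 the remaining stream is a growing perpetuity with first payment D_5 = 11.48.
V_4 = D_5/(r−g) = 11.48/(0.123−0.052) = 161.6901
P₀ = V_4/(1+r)^4 = 161.6901/(1+0.123)^4 = 101.6634

$101.66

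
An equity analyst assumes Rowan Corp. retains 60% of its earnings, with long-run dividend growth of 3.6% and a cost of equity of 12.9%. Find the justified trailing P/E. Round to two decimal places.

4.46

Payout ratio b = 1 − 0.60 = 0.40.
Justified trailing P/E = b(1+g)/(r−g) = 0.40×(1+0.036)/(0.129−0.036) = 4.4559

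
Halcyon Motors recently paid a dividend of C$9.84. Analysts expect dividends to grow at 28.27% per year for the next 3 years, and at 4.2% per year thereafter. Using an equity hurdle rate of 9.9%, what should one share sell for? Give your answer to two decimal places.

C$326.54

Two-stage DDM. Project D₁…D_3 at 0.2827, terminal growth 0.042, discount at r = 0.099.
D_1 = 12.6218
D_2 = 16.1899
D_3 = 20.7668
Terminal value at t=3: TV = D_4/(r−g) = 21.6390/(0.099−0.042) = 379.6324
P₀ = 12.6218/(1+0.099)^1 + 16.1899/(1+0.099)^2 + 20.7668/(1+0.099)^3 + 379.6324/(1+0.099)^3 = 326.5370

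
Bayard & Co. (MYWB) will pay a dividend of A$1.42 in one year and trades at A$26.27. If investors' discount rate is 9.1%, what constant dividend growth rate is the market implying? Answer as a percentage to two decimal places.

From P₀ = D₁/(r − g), the implied growth is g = r − D₁/P₀.
g = 0.091 − 1.42/26.27 = 0.091 − 0.05405 = 0.03695

3.69%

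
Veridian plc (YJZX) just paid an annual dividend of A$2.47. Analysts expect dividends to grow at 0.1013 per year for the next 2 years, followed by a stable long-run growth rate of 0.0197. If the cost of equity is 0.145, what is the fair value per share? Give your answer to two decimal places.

A$23.26

Two-stage DDM. Project D₁…D_2 at 0.1013, terminal growth 0.0197, discount at r = 0.145.
D_1 = 2.7202
D_2 = 2.9958
Terminal value at t=2: TV = D_3/(r−g) = 3.0548/(0.145−0.0197) = 24.3798
P₀ = 2.7202/(1+0.145)^1 + 2.9958/(1+0.145)^2 + 24.3798/(1+0.145)^2 = 23.2567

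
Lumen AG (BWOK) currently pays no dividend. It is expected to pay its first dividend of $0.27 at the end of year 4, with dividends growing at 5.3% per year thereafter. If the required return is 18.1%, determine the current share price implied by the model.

Deferred-dividend DDM. At t=3 the remaining stream is a growing perpetuity with first payment D_4 = 0.27.
V_3 = D_4/(r−g) = 0.27/(0.181−0.053) = 2.1094
P₀ = V_3/(1+r)^3 = 2.1094/(1+0.181)^3 = 1.2806

$1.28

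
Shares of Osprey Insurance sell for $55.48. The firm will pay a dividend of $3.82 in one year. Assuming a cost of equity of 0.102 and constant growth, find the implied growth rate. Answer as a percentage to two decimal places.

From P₀ = D₁/(r − g), the implied growth is g = r − D₁/P₀.
g = 0.102 − 3.82/55.48 = 0.102 − 0.06885 = 0.03315

3.31%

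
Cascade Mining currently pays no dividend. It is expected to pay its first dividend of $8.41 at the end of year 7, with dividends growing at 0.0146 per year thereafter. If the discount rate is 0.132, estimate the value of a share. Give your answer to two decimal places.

$34.04

Deferred-dividend DDM. At t=6 the remaining stream is a growing perpetuity with first payment D_7 = 8.41.
V_6 = D_7/(r−g) = 8.41/(0.132−0.0146) = 71.6354
P₀ = V_6/(1+r)^6 = 71.6354/(1+0.132)^6 = 34.0447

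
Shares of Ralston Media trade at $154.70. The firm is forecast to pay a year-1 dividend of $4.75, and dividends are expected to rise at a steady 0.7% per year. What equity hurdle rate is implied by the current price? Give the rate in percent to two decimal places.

3.77%

Rearranging the constant-growth DDM: r = D₁/P₀ + g.
r = 4.7500 / 154.70 + 0.007 = 0.03070 + 0.007 = 0.03770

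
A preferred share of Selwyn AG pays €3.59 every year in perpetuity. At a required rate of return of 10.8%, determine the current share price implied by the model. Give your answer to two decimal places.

Zero-growth DDM (perpetuity): P₀ = D/r = 3.59 / 0.108 = 33.2407

€33.24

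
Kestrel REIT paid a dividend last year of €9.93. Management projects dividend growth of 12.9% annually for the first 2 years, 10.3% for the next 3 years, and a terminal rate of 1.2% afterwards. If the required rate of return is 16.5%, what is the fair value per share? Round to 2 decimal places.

Three-stage DDM. Project D₁…D_5; terminal Gordon value at t=5 with g = 0.012; discount at r = 0.165.
D_1 = 11.2110
D_2 = 12.6572
D_3 = 13.9609
D_4 = 15.3988
D_5 = 16.9849
TV_5 = 17.1887/(0.165−0.012) = 112.3447
P₀ = Σ Dₜ/(1+r)ᵗ + TV_5/(1+r)^5 = 96.4035

€96.40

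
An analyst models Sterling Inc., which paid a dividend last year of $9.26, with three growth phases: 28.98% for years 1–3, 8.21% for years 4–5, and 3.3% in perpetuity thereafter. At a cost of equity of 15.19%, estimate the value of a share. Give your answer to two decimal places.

Three-stage DDM. Project D₁…D_5; terminal Gordon value at t=5 with g = 0.033; discount at r = 0.1519.
D_1 = 11.9435
D_2 = 15.4048
D_3 = 19.8691
D_4 = 21.5003
D_5 = 23.2655
TV_5 = 24.0333/(0.1519−0.033) = 202.1303
P₀ = Σ Dₜ/(1+r)ᵗ + TV_5/(1+r)^5 = 158.3305

$158.33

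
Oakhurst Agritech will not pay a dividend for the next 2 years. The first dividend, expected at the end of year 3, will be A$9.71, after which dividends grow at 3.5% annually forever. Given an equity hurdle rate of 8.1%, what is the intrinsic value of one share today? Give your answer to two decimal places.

A$180.64

Deferred-dividend DDM. At t=2 the remaining stream is a growing perpetuity with first payment D_3 = 9.71.
V_2 = D_3/(r−g) = 9.71/(0.081−0.035) = 211.0870
P₀ = V_2/(1+r)^2 = 211.0870/(1+0.081)^2 = 180.6384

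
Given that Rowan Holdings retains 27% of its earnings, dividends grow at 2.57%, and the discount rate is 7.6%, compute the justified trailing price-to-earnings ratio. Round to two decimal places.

14.89

Payout ratio b = 1 − 0.27 = 0.73.
Justified trailing P/E = b(1+g)/(r−g) = 0.73×(1+0.0257)/(0.076−0.0257) = 14.8859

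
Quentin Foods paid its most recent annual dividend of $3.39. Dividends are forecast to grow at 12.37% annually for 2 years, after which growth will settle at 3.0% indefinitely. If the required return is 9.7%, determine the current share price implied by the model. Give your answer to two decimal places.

$61.71

Two-stage DDM. Project D₁…D_2 at 0.1237, terminal growth 0.03, discount at r = 0.097.
D_1 = 3.8093
D_2 = 4.2806
Terminal value at t=2: TV = D_3/(r−g) = 4.4090/(0.097−0.03) = 65.8056
P₀ = 3.8093/(1+0.097)^1 + 4.2806/(1+0.097)^2 + 65.8056/(1+0.097)^2 = 61.7122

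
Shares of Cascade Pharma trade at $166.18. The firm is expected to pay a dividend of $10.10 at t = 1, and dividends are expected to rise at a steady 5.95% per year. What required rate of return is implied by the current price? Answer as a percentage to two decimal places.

12.03%

Rearranging the constant-growth DDM: r = D₁/P₀ + g.
r = 10.1000 / 166.18 + 0.0595 = 0.06078 + 0.0595 = 0.12028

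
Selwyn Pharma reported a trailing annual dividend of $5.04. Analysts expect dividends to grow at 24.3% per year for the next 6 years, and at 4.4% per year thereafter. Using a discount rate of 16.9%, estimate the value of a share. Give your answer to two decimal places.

Two-stage DDM. Project D₁…D_6 at 0.243, terminal growth 0.044, discount at r = 0.169.
D_1 = 6.2647
D_2 = 7.7870
D_3 = 9.6793
D_4 = 12.0314
D_5 = 14.9550
D_6 = 18.5891
Terminal value at t=6: TV = D_7/(r−g) = 19.4070/(0.169−0.044) = 155.2558
P₀ = 6.2647/(1+0.169)^1 + 7.7870/(1+0.169)^2 + 9.6793/(1+0.169)^3 + 12.0314/(1+0.169)^4 + 14.9550/(1+0.169)^5 + 18.5891/(1+0.169)^6 + 155.2558/(1+0.169)^6 = 98.5292

$98.53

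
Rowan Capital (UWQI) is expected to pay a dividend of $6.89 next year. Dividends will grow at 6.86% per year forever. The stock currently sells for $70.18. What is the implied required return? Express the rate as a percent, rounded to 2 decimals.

Rearranging the constant-growth DDM: r = D₁/P₀ + g.
r = 6.8900 / 70.18 + 0.0686 = 0.09818 + 0.0686 = 0.16678

16.68%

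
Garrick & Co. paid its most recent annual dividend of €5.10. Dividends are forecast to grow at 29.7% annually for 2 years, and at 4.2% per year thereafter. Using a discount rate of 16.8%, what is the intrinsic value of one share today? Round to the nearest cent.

Two-stage DDM. Project D₁…D_2 at 0.297, terminal growth 0.042, discount at r = 0.168.
D_1 = 6.6147
D_2 = 8.5793
Terminal value at t=2: TV = D_3/(r−g) = 8.9396/(0.168−0.042) = 70.9492
P₀ = 6.6147/(1+0.168)^1 + 8.5793/(1+0.168)^2 + 70.9492/(1+0.168)^2 = 63.9590

€63.96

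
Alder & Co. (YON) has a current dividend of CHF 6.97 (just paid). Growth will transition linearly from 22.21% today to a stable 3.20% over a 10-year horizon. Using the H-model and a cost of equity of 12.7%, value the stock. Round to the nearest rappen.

H-model: P₀ = D₀[(1+g_L) + H(g_S−g_L)]/(r−g_L), with H = 10/2 = 5.
P₀ = 6.97 × [(1+0.032) + 5×(0.2221−0.032)] / (0.127−0.032)
   = 6.97 × 1.9825 / 0.095 = 145.4529

CHF 145.45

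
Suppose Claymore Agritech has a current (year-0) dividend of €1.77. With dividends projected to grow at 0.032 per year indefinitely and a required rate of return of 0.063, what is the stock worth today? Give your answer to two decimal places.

Gordon growth model: P₀ = D₁/(r − g). D₁ = 1.77 × (1 + 0.032) = 1.8266.
P₀ = 1.8266 / (0.063 − 0.032) = 1.8266 / 0.031 = 58.9239

€58.92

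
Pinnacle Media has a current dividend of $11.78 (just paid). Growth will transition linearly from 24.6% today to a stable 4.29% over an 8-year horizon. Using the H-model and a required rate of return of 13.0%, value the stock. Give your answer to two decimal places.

$250.92

H-model: P₀ = D₀[(1+g_L) + H(g_S−g_L)]/(r−g_L), with H = 8/2 = 4.
P₀ = 11.78 × [(1+0.0429) + 4×(0.246−0.0429)] / (0.13−0.0429)
   = 11.78 × 1.8553 / 0.0871 = 250.9235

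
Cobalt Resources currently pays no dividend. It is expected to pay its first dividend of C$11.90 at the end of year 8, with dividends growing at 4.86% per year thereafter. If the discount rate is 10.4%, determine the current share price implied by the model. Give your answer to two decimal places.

C$107.46

Deferred-dividend DDM. At t=7 the remaining stream is a growing perpetuity with first payment D_8 = 11.90.
V_7 = D_8/(r−g) = 11.90/(0.104−0.0486) = 214.8014
P₀ = V_7/(1+r)^7 = 214.8014/(1+0.104)^7 = 107.4617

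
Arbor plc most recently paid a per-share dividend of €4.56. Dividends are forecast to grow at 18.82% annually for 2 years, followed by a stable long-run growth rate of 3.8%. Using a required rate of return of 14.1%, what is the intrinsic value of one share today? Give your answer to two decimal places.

Two-stage DDM. Project D₁…D_2 at 0.1882, terminal growth 0.038, discount at r = 0.141.
D_1 = 5.4182
D_2 = 6.4379
Terminal value at t=2: TV = D_3/(r−g) = 6.6825/(0.141−0.038) = 64.8790
P₀ = 5.4182/(1+0.141)^1 + 6.4379/(1+0.141)^2 + 64.8790/(1+0.141)^2 = 59.5285

€59.53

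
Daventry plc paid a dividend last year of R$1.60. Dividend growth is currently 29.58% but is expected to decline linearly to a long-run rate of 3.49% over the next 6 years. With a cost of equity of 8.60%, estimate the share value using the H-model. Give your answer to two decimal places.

H-model: P₀ = D₀[(1+g_L) + H(g_S−g_L)]/(r−g_L), with H = 6/2 = 3.
P₀ = 1.60 × [(1+0.0349) + 3×(0.2958−0.0349)] / (0.086−0.0349)
   = 1.60 × 1.8176 / 0.0511 = 56.9112

R$56.91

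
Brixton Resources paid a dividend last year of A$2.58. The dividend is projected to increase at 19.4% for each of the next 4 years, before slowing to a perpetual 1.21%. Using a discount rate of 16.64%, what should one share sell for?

Two-stage DDM. Project D₁…D_4 at 0.194, terminal growth 0.0121, discount at r = 0.1664.
D_1 = 3.0805
D_2 = 3.6781
D_3 = 4.3917
D_4 = 5.2437
Terminal value at t=4: TV = D_5/(r−g) = 5.3071/(0.1664−0.0121) = 34.3949
P₀ = 3.0805/(1+0.1664)^1 + 3.6781/(1+0.1664)^2 + 4.3917/(1+0.1664)^3 + 5.2437/(1+0.1664)^4 + 34.3949/(1+0.1664)^4 = 29.5276

A$29.53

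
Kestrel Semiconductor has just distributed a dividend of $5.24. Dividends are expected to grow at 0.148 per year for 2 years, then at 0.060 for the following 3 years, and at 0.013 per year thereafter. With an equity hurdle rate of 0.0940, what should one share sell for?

$93.17

Three-stage DDM. Project D₁…D_5; terminal Gordon value at t=5 with g = 0.013; discount at r = 0.094.
D_1 = 6.0155
D_2 = 6.9058
D_3 = 7.3202
D_4 = 7.7594
D_5 = 8.2249
TV_5 = 8.3319/(0.094−0.013) = 102.8625
P₀ = Σ Dₜ/(1+r)ᵗ + TV_5/(1+r)^5 = 93.1653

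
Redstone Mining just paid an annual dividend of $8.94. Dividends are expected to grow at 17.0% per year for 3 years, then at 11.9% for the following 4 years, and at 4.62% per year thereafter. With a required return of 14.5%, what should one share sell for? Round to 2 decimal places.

Three-stage DDM. Project D₁…D_7; terminal Gordon value at t=7 with g = 0.0462; discount at r = 0.145.
D_1 = 10.4598
D_2 = 12.2380
D_3 = 14.3184
D_4 = 16.0223
D_5 = 17.9290
D_6 = 20.0625
D_7 = 22.4500
TV_7 = 23.4871/(0.145−0.0462) = 237.7241
P₀ = Σ Dₜ/(1+r)ᵗ + TV_7/(1+r)^7 = 156.1820

$156.18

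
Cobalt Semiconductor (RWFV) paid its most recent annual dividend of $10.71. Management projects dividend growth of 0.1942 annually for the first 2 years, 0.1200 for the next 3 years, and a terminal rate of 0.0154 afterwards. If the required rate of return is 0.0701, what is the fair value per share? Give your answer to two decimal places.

$353.03

Three-stage DDM. Project D₁…D_5; terminal Gordon value at t=5 with g = 0.0154; discount at r = 0.0701.
D_1 = 12.7899
D_2 = 15.2737
D_3 = 17.1065
D_4 = 19.1593
D_5 = 21.4584
TV_5 = 21.7889/(0.0701−0.0154) = 398.3341
P₀ = Σ Dₜ/(1+r)ᵗ + TV_5/(1+r)^5 = 353.0278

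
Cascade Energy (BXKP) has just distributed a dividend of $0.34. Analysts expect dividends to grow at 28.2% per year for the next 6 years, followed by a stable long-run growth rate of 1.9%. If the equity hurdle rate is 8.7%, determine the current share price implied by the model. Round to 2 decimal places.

$17.49

Two-stage DDM. Project D₁…D_6 at 0.282, terminal growth 0.019, discount at r = 0.087.
D_1 = 0.4359
D_2 = 0.5588
D_3 = 0.7164
D_4 = 0.9184
D_5 = 1.1774
D_6 = 1.5094
Terminal value at t=6: TV = D_7/(r−g) = 1.5381/(0.087−0.019) = 22.6189
P₀ = 0.4359/(1+0.087)^1 + 0.5588/(1+0.087)^2 + 0.7164/(1+0.087)^3 + 0.9184/(1+0.087)^4 + 1.1774/(1+0.087)^5 + 1.5094/(1+0.087)^6 + 22.6189/(1+0.087)^6 = 17.4922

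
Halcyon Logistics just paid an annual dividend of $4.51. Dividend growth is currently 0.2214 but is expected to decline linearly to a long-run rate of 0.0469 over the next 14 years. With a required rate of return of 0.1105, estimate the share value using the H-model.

H-model: P₀ = D₀[(1+g_L) + H(g_S−g_L)]/(r−g_L), with H = 14/2 = 7.
P₀ = 4.51 × [(1+0.0469) + 7×(0.2214−0.0469)] / (0.1105−0.0469)
   = 4.51 × 2.2684 / 0.0636 = 160.8567

$160.86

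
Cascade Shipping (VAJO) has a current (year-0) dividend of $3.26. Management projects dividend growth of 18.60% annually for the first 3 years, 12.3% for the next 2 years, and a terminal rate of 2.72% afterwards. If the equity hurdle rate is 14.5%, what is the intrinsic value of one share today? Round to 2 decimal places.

Three-stage DDM. Project D₁…D_5; terminal Gordon value at t=5 with g = 0.0272; discount at r = 0.145.
D_1 = 3.8664
D_2 = 4.5855
D_3 = 5.4384
D_4 = 6.1073
D_5 = 6.8585
TV_5 = 7.0451/(0.145−0.0272) = 59.8055
P₀ = Σ Dₜ/(1+r)ᵗ + TV_5/(1+r)^5 = 47.9244

$47.92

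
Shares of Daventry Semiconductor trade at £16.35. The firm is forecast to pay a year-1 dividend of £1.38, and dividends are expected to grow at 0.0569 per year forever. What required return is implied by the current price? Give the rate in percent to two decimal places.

Rearranging the constant-growth DDM: r = D₁/P₀ + g.
r = 1.3800 / 16.35 + 0.0569 = 0.08440 + 0.0569 = 0.14130

14.13%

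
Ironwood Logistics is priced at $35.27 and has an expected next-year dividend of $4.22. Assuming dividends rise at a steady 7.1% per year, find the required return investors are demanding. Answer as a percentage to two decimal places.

Rearranging the constant-growth DDM: r = D₁/P₀ + g.
r = 4.2200 / 35.27 + 0.071 = 0.11965 + 0.071 = 0.19065

19.06%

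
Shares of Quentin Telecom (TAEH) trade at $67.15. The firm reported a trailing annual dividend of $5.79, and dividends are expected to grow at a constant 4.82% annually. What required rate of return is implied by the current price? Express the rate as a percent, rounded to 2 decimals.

13.86%

Rearranging the constant-growth DDM: r = D₁/P₀ + g.
D₁ = 5.79 × (1 + 0.0482) = 6.0691.
r = 6.0691 / 67.15 + 0.0482 = 0.09038 + 0.0482 = 0.13858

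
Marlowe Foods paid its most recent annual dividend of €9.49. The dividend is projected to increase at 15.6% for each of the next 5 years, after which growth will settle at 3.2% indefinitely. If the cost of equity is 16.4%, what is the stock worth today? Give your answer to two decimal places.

Two-stage DDM. Project D₁…D_5 at 0.156, terminal growth 0.032, discount at r = 0.164.
D_1 = 10.9704
D_2 = 12.6818
D_3 = 14.6602
D_4 = 16.9472
D_5 = 19.5909
Terminal value at t=5: TV = D_6/(r−g) = 20.2179/(0.164−0.032) = 153.1656
P₀ = 10.9704/(1+0.164)^1 + 12.6818/(1+0.164)^2 + 14.6602/(1+0.164)^3 + 16.9472/(1+0.164)^4 + 19.5909/(1+0.164)^5 + 153.1656/(1+0.164)^5 = 118.1603

€118.16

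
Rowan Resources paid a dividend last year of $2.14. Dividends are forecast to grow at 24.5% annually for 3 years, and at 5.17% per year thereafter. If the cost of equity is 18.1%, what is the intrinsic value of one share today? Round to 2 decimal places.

$27.53

Two-stage DDM. Project D₁…D_3 at 0.245, terminal growth 0.0517, discount at r = 0.181.
D_1 = 2.6643
D_2 = 3.3171
D_3 = 4.1297
Terminal value at t=3: TV = D_4/(r−g) = 4.3432/(0.181−0.0517) = 33.5904
P₀ = 2.6643/(1+0.181)^1 + 3.3171/(1+0.181)^2 + 4.1297/(1+0.181)^3 + 33.5904/(1+0.181)^3 = 27.5336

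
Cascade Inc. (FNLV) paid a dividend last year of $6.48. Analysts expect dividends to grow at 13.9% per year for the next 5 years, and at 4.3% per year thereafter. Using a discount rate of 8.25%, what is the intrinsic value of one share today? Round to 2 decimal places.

$258.51

Two-stage DDM. Project D₁…D_5 at 0.139, terminal growth 0.043, discount at r = 0.0825.
D_1 = 7.3807
D_2 = 8.4066
D_3 = 9.5752
D_4 = 10.9061
D_5 = 12.4221
Terminal value at t=5: TV = D_6/(r−g) = 12.9562/(0.0825−0.043) = 328.0053
P₀ = 7.3807/(1+0.0825)^1 + 8.4066/(1+0.0825)^2 + 9.5752/(1+0.0825)^3 + 10.9061/(1+0.0825)^4 + 12.4221/(1+0.0825)^5 + 328.0053/(1+0.0825)^5 = 258.5094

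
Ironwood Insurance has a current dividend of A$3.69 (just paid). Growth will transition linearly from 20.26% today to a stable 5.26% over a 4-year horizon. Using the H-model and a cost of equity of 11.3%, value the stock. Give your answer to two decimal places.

A$82.63

H-model: P₀ = D₀[(1+g_L) + H(g_S−g_L)]/(r−g_L), with H = 4/2 = 2.
P₀ = 3.69 × [(1+0.0526) + 2×(0.2026−0.0526)] / (0.113−0.0526)
   = 3.69 × 1.3526 / 0.0604 = 82.6340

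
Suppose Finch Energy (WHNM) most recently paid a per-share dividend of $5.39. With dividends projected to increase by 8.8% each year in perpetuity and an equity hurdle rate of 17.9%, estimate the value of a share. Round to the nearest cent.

Gordon growth model: P₀ = D₁/(r − g). D₁ = 5.39 × (1 + 0.088) = 5.8643.
P₀ = 5.8643 / (0.179 − 0.088) = 5.8643 / 0.091 = 64.4431

$64.44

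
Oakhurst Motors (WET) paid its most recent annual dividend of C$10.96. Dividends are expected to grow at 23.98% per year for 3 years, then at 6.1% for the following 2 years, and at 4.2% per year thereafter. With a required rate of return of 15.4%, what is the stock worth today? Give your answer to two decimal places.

C$168.89

Three-stage DDM. Project D₁…D_5; terminal Gordon value at t=5 with g = 0.042; discount at r = 0.154.
D_1 = 13.5882
D_2 = 16.8467
D_3 = 20.8865
D_4 = 22.1606
D_5 = 23.5124
TV_5 = 24.4999/(0.154−0.042) = 218.7489
P₀ = Σ Dₜ/(1+r)ᵗ + TV_5/(1+r)^5 = 168.8854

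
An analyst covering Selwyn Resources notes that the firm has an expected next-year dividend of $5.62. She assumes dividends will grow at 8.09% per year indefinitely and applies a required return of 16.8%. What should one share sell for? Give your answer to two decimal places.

$64.52

Gordon growth model: P₀ = D₁/(r − g), with D₁ = 5.62 given directly.
P₀ = 5.6200 / (0.168 − 0.0809) = 5.6200 / 0.0871 = 64.5235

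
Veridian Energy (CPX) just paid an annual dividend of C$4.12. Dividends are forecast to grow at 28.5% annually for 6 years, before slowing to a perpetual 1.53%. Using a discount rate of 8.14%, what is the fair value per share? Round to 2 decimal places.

Two-stage DDM. Project D₁…D_6 at 0.285, terminal growth 0.0153, discount at r = 0.0814.
D_1 = 5.2942
D_2 = 6.8030
D_3 = 8.7419
D_4 = 11.2334
D_5 = 14.4349
D_6 = 18.5488
Terminal value at t=6: TV = D_7/(r−g) = 18.8326/(0.0814−0.0153) = 284.9108
P₀ = 5.2942/(1+0.0814)^1 + 6.8030/(1+0.0814)^2 + 8.7419/(1+0.0814)^3 + 11.2334/(1+0.0814)^4 + 14.4349/(1+0.0814)^5 + 18.5488/(1+0.0814)^6 + 284.9108/(1+0.0814)^6 = 225.3511

C$225.35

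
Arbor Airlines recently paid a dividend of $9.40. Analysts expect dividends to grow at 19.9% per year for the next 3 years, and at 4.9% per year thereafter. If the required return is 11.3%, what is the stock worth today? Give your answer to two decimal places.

$225.40

Two-stage DDM. Project D₁…D_3 at 0.199, terminal growth 0.049, discount at r = 0.113.
D_1 = 11.2706
D_2 = 13.5134
D_3 = 16.2026
Terminal value at t=3: TV = D_4/(r−g) = 16.9966/(0.113−0.049) = 265.5712
P₀ = 11.2706/(1+0.113)^1 + 13.5134/(1+0.113)^2 + 16.2026/(1+0.113)^3 + 265.5712/(1+0.113)^3 = 225.4041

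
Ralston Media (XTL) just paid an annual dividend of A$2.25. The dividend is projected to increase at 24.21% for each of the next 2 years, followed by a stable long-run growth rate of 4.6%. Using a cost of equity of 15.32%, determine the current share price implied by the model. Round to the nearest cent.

A$30.50

Two-stage DDM. Project D₁…D_2 at 0.2421, terminal growth 0.046, discount at r = 0.1532.
D_1 = 2.7947
D_2 = 3.4713
Terminal value at t=2: TV = D_3/(r−g) = 3.6310/(0.1532−0.046) = 33.8714
P₀ = 2.7947/(1+0.1532)^1 + 3.4713/(1+0.1532)^2 + 33.8714/(1+0.1532)^2 = 30.5034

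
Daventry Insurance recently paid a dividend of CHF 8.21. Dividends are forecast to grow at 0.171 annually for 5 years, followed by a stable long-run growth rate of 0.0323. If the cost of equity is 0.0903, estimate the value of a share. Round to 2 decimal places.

CHF 259.94

Two-stage DDM. Project D₁…D_5 at 0.171, terminal growth 0.0323, discount at r = 0.0903.
D_1 = 9.6139
D_2 = 11.2579
D_3 = 13.1830
D_4 = 15.4373
D_5 = 18.0771
Terminal value at t=5: TV = D_6/(r−g) = 18.6609/(0.0903−0.0323) = 321.7404
P₀ = 9.6139/(1+0.0903)^1 + 11.2579/(1+0.0903)^2 + 13.1830/(1+0.0903)^3 + 15.4373/(1+0.0903)^4 + 18.0771/(1+0.0903)^5 + 321.7404/(1+0.0903)^5 = 259.9377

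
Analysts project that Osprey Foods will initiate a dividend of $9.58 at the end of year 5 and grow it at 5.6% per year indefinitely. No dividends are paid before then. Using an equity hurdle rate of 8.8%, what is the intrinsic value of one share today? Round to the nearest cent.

$213.65

Deferred-dividend DDM. At t=4 the remaining stream is a growing perpetuity with first payment D_5 = 9.58.
V_4 = D_5/(r−g) = 9.58/(0.088−0.056) = 299.3750
P₀ = V_4/(1+r)^4 = 299.3750/(1+0.088)^4 = 213.6485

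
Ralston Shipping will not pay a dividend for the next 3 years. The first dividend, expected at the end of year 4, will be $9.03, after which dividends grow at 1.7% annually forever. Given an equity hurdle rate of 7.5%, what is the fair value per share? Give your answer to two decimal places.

$125.32

Deferred-dividend DDM. At t=3 the remaining stream is a growing perpetuity with first payment D_4 = 9.03.
V_3 = D_4/(r−g) = 9.03/(0.075−0.017) = 155.6897
P₀ = V_3/(1+r)^3 = 155.6897/(1+0.075)^3 = 125.3240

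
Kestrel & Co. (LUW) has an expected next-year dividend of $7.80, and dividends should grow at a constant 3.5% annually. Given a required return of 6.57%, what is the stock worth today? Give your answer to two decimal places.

Gordon growth model: P₀ = D₁/(r − g), with D₁ = 7.80 given directly.
P₀ = 7.8000 / (0.0657 − 0.035) = 7.8000 / 0.0307 = 254.0717

$254.07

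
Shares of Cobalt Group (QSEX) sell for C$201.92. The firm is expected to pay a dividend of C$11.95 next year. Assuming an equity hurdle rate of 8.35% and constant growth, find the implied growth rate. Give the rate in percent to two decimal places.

2.43%

From P₀ = D₁/(r − g), the implied growth is g = r − D₁/P₀.
g = 0.0835 − 11.95/201.92 = 0.0835 − 0.05918 = 0.02432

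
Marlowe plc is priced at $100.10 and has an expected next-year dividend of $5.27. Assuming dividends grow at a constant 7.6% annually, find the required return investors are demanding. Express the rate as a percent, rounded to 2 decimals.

12.86%

Rearranging the constant-growth DDM: r = D₁/P₀ + g.
r = 5.2700 / 100.10 + 0.076 = 0.05265 + 0.076 = 0.12865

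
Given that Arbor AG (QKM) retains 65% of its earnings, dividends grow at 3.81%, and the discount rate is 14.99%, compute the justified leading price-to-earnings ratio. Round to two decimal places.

Payout ratio b = 1 − 0.65 = 0.35.
Justified leading P/E = b/(r−g) = 0.35/(0.1499−0.0381) = 3.1306

3.13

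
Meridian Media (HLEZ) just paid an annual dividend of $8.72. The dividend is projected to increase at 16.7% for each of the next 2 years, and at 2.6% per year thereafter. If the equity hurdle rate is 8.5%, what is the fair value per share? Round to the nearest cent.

$194.89

Two-stage DDM. Project D₁…D_2 at 0.167, terminal growth 0.026, discount at r = 0.085.
D_1 = 10.1762
D_2 = 11.8757
Terminal value at t=2: TV = D_3/(r−g) = 12.1844/(0.085−0.026) = 206.5159
P₀ = 10.1762/(1+0.085)^1 + 11.8757/(1+0.085)^2 + 206.5159/(1+0.085)^2 = 194.8929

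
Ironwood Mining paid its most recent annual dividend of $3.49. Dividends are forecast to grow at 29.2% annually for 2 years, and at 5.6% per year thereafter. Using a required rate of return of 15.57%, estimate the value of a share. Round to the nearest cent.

Two-stage DDM. Project D₁…D_2 at 0.292, terminal growth 0.056, discount at r = 0.1557.
D_1 = 4.5091
D_2 = 5.8257
Terminal value at t=2: TV = D_3/(r−g) = 6.1520/(0.1557−0.056) = 61.7048
P₀ = 4.5091/(1+0.1557)^1 + 5.8257/(1+0.1557)^2 + 61.7048/(1+0.1557)^2 = 54.4620

$54.46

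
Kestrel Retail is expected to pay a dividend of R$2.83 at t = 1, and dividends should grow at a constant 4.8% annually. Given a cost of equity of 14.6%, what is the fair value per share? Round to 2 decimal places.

Gordon growth model: P₀ = D₁/(r − g), with D₁ = 2.83 given directly.
P₀ = 2.8300 / (0.146 − 0.048) = 2.8300 / 0.098 = 28.8776

R$28.88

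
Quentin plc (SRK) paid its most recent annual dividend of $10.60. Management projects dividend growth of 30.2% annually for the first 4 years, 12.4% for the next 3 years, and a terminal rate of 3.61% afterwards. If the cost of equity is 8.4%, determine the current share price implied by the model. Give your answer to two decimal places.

$671.64

Three-stage DDM. Project D₁…D_7; terminal Gordon value at t=7 with g = 0.0361; discount at r = 0.084.
D_1 = 13.8012
D_2 = 17.9692
D_3 = 23.3958
D_4 = 30.4614
D_5 = 34.2386
D_6 = 38.4842
D_7 = 43.2562
TV_7 = 44.8178/(0.084−0.0361) = 935.6532
P₀ = Σ Dₜ/(1+r)ᵗ + TV_7/(1+r)^7 = 671.6406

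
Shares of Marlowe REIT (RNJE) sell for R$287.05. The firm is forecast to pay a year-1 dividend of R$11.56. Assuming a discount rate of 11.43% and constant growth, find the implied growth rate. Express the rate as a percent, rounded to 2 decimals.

From P₀ = D₁/(r − g), the implied growth is g = r − D₁/P₀.
g = 0.1143 − 11.56/287.05 = 0.1143 − 0.04027 = 0.07403

7.40%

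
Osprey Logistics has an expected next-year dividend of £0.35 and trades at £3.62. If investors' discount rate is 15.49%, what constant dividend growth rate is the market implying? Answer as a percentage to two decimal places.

From P₀ = D₁/(r − g), the implied growth is g = r − D₁/P₀.
g = 0.1549 − 0.35/3.62 = 0.1549 − 0.09669 = 0.05821

5.82%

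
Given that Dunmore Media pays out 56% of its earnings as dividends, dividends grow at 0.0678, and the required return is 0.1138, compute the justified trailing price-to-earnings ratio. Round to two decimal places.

13.00

Justified trailing P/E = b(1+g)/(r−g) = 0.56×(1+0.0678)/(0.1138−0.0678) = 12.9993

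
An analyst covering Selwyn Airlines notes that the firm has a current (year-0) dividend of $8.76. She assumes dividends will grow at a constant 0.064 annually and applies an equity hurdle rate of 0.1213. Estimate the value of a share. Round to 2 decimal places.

Gordon growth model: P₀ = D₁/(r − g). D₁ = 8.76 × (1 + 0.064) = 9.3206.
P₀ = 9.3206 / (0.1213 − 0.064) = 9.3206 / 0.0573 = 162.6639

$162.66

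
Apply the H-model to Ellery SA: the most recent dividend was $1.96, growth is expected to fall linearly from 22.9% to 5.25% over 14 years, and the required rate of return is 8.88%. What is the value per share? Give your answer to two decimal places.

H-model: P₀ = D₀[(1+g_L) + H(g_S−g_L)]/(r−g_L), with H = 14/2 = 7.
P₀ = 1.96 × [(1+0.0525) + 7×(0.229−0.0525)] / (0.0888−0.0525)
   = 1.96 × 2.2880 / 0.0363 = 123.5394

$123.54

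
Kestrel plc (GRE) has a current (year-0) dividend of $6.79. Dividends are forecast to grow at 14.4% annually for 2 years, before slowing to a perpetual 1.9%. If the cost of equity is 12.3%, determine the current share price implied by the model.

Two-stage DDM. Project D₁…D_2 at 0.144, terminal growth 0.019, discount at r = 0.123.
D_1 = 7.7678
D_2 = 8.8863
Terminal value at t=2: TV = D_3/(r−g) = 9.0552/(0.123−0.019) = 87.0688
P₀ = 7.7678/(1+0.123)^1 + 8.8863/(1+0.123)^2 + 87.0688/(1+0.123)^2 = 83.0037

$83.00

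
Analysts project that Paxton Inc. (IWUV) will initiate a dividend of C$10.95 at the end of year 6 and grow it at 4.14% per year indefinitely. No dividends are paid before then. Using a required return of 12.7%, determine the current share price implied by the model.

Deferred-dividend DDM. At t=5 the remaining stream is a growing perpetuity with first payment D_6 = 10.95.
V_5 = D_6/(r−g) = 10.95/(0.127−0.0414) = 127.9206
P₀ = V_5/(1+r)^5 = 127.9206/(1+0.127)^5 = 70.3592

C$70.36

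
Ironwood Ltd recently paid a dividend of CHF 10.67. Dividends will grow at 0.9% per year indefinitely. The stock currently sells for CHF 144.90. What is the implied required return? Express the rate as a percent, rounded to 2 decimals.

Rearranging the constant-growth DDM: r = D₁/P₀ + g.
D₁ = 10.67 × (1 + 0.009) = 10.7660.
r = 10.7660 / 144.90 + 0.009 = 0.07430 + 0.009 = 0.08330

8.33%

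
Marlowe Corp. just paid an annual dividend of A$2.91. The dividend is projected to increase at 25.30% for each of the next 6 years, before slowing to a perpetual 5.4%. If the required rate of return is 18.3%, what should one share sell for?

A$55.02

Two-stage DDM. Project D₁…D_6 at 0.253, terminal growth 0.054, discount at r = 0.183.
D_1 = 3.6462
D_2 = 4.5687
D_3 = 5.7246
D_4 = 7.1729
D_5 = 8.9877
D_6 = 11.2616
Terminal value at t=6: TV = D_7/(r−g) = 11.8697/(0.183−0.054) = 92.0132
P₀ = 3.6462/(1+0.183)^1 + 4.5687/(1+0.183)^2 + 5.7246/(1+0.183)^3 + 7.1729/(1+0.183)^4 + 8.9877/(1+0.183)^5 + 11.2616/(1+0.183)^6 + 92.0132/(1+0.183)^6 = 55.0237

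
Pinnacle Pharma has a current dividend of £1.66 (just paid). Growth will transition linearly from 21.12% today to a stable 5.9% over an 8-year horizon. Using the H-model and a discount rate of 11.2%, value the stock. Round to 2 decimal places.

£52.24

H-model: P₀ = D₀[(1+g_L) + H(g_S−g_L)]/(r−g_L), with H = 8/2 = 4.
P₀ = 1.66 × [(1+0.059) + 4×(0.2112−0.059)] / (0.112−0.059)
   = 1.66 × 1.6678 / 0.053 = 52.2368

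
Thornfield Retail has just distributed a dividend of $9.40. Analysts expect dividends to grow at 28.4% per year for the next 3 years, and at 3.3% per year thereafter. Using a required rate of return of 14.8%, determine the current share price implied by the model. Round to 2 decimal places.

Two-stage DDM. Project D₁…D_3 at 0.284, terminal growth 0.033, discount at r = 0.148.
D_1 = 12.0696
D_2 = 15.4974
D_3 = 19.8986
Terminal value at t=3: TV = D_4/(r−g) = 20.5553/(0.148−0.033) = 178.7415
P₀ = 12.0696/(1+0.148)^1 + 15.4974/(1+0.148)^2 + 19.8986/(1+0.148)^3 + 178.7415/(1+0.148)^3 = 153.5656

$153.57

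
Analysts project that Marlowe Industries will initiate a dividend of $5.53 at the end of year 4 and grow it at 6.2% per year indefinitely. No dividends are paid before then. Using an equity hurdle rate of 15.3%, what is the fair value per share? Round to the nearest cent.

$39.65

Deferred-dividend DDM. At t=3 the remaining stream is a growing perpetuity with first payment D_4 = 5.53.
V_3 = D_4/(r−g) = 5.53/(0.153−0.062) = 60.7692
P₀ = V_3/(1+r)^3 = 60.7692/(1+0.153)^3 = 39.6457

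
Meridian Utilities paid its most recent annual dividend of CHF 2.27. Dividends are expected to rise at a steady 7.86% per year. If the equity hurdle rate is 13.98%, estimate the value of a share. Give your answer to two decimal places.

Gordon growth model: P₀ = D₁/(r − g). D₁ = 2.27 × (1 + 0.0786) = 2.4484.
P₀ = 2.4484 / (0.1398 − 0.0786) = 2.4484 / 0.0612 = 40.0069

CHF 40.01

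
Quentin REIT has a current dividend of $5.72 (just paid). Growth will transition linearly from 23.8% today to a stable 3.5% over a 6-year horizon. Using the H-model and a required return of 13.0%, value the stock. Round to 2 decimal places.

$98.99

H-model: P₀ = D₀[(1+g_L) + H(g_S−g_L)]/(r−g_L), with H = 6/2 = 3.
P₀ = 5.72 × [(1+0.035) + 3×(0.238−0.035)] / (0.13−0.035)
   = 5.72 × 1.6440 / 0.095 = 98.9861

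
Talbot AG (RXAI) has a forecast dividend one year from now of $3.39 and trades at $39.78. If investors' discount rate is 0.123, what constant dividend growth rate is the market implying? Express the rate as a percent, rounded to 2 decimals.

3.78%

From P₀ = D₁/(r − g), the implied growth is g = r − D₁/P₀.
g = 0.123 − 3.39/39.78 = 0.123 − 0.08522 = 0.03778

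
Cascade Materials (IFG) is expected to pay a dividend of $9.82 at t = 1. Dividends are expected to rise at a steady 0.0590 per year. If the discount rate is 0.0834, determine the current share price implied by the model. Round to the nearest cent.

$402.46

Gordon growth model: P₀ = D₁/(r − g), with D₁ = 9.82 given directly.
P₀ = 9.8200 / (0.0834 − 0.059) = 9.8200 / 0.0244 = 402.4590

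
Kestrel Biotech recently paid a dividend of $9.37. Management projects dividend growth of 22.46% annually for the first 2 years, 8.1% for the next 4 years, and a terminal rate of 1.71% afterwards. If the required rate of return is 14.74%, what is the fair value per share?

$123.18

Three-stage DDM. Project D₁…D_6; terminal Gordon value at t=6 with g = 0.0171; discount at r = 0.1474.
D_1 = 11.4745
D_2 = 14.0517
D_3 = 15.1899
D_4 = 16.4202
D_5 = 17.7503
D_6 = 19.1881
TV_6 = 19.5162/(0.1474−0.0171) = 149.7787
P₀ = Σ Dₜ/(1+r)ᵗ + TV_6/(1+r)^6 = 123.1763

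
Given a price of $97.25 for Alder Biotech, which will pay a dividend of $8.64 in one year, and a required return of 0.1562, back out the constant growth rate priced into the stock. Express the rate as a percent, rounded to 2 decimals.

From P₀ = D₁/(r − g), the implied growth is g = r − D₁/P₀.
g = 0.1562 − 8.64/97.25 = 0.1562 − 0.08884 = 0.06736

6.74%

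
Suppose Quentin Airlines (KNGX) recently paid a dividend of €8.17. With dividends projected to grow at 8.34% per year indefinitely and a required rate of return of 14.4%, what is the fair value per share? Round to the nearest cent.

€146.06

Gordon growth model: P₀ = D₁/(r − g). D₁ = 8.17 × (1 + 0.0834) = 8.8514.
P₀ = 8.8514 / (0.144 − 0.0834) = 8.8514 / 0.0606 = 146.0623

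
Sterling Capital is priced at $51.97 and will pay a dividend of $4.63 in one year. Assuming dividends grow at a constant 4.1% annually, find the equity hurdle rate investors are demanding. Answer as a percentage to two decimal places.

13.01%

Rearranging the constant-growth DDM: r = D₁/P₀ + g.
r = 4.6300 / 51.97 + 0.041 = 0.08909 + 0.041 = 0.13009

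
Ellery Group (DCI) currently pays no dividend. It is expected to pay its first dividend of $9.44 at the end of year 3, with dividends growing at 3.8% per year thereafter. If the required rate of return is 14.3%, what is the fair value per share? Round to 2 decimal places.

$68.82

Deferred-dividend DDM. At t=2 the remaining stream is a growing perpetuity with first payment D_3 = 9.44.
V_2 = D_3/(r−g) = 9.44/(0.143−0.038) = 89.9048
P₀ = V_2/(1+r)^2 = 89.9048/(1+0.143)^2 = 68.8161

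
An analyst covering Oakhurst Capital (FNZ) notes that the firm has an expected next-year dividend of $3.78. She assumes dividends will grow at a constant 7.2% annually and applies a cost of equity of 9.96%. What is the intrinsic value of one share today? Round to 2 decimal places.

Gordon growth model: P₀ = D₁/(r − g), with D₁ = 3.78 given directly.
P₀ = 3.7800 / (0.0996 − 0.072) = 3.7800 / 0.0276 = 136.9565

$136.96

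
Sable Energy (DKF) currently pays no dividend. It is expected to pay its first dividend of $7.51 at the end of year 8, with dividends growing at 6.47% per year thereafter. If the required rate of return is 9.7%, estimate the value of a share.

Deferred-dividend DDM. At t=7 the remaining stream is a growing perpetuity with first payment D_8 = 7.51.
V_7 = D_8/(r−g) = 7.51/(0.097−0.0647) = 232.5077
P₀ = V_7/(1+r)^7 = 232.5077/(1+0.097)^7 = 121.6161

$121.62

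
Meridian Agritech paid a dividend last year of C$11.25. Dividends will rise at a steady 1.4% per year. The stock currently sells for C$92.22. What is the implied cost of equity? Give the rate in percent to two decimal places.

13.77%

Rearranging the constant-growth DDM: r = D₁/P₀ + g.
D₁ = 11.25 × (1 + 0.014) = 11.4075.
r = 11.4075 / 92.22 + 0.014 = 0.12370 + 0.014 = 0.13770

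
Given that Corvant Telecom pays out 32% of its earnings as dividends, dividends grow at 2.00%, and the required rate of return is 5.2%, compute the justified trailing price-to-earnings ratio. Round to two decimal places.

Justified trailing P/E = b(1+g)/(r−g) = 0.32×(1+0.02)/(0.052−0.02) = 10.2000

10.20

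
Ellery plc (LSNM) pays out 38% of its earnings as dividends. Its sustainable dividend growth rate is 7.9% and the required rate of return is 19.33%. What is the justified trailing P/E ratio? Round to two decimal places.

Justified trailing P/E = b(1+g)/(r−g) = 0.38×(1+0.079)/(0.1933−0.079) = 3.5872

3.59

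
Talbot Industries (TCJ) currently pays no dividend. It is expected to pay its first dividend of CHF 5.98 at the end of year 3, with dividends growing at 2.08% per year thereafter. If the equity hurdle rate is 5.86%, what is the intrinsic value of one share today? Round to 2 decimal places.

Deferred-dividend DDM. At t=2 the remaining stream is a growing perpetuity with first payment D_3 = 5.98.
V_2 = D_3/(r−g) = 5.98/(0.0586−0.0208) = 158.2011
P₀ = V_2/(1+r)^2 = 158.2011/(1+0.0586)^2 = 141.1710

CHF 141.17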